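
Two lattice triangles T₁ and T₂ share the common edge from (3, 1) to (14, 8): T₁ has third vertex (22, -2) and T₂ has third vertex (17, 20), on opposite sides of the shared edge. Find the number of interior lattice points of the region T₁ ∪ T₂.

136

The union is the simple quadrilateral with vertices (3, 1), (22, -2), (14, 8), (17, 20) in order.
By the shoelace formula, twice the signed area is |[3·(-2) − 22·1] + [22·8 − 14·(-2)] + [14·20 − 17·8] + [17·1 − 3·20]| = 277, so the area is 138.5.
Summing gcd(|Δx|,|Δy|) over the edges gives the boundary count: gcd(19,3) + gcd(8,10) + gcd(3,12) + gcd(14,19) = 1+2+3+1 = 7.
By Pick's theorem I = A − B/2 + 1 = 138.5 − 7/2 + 1 = 136.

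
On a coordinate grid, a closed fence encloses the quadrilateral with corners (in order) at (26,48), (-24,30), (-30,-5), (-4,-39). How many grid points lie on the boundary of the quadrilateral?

The number of boundary lattice points is Σ gcd(|Δx|,|Δy|) = gcd(50,18) + gcd(6,35) + gcd(26,34) + gcd(30,87) = 2+1+2+3 = 8.

8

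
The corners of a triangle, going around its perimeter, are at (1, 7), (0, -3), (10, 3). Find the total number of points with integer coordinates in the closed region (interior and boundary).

50

The shoelace formula gives twice the area as |(1·(-3) − 0·7) + (0·3 − 10·(-3)) + (10·7 − 1·3)| = 94, so the area is 47.
Along each edge there are gcd(|Δx|,|Δy|)+1 lattice points, so counting each shared vertex once the boundary has gcd(1,10) + gcd(10,6) + gcd(9,4) = 1+2+1 = 4.
Pick's theorem gives I = A − B/2 + 1 = 47 − 4/2 + 1 = 46, so the closed region contains I + B = 46 + 4 = 50 lattice points.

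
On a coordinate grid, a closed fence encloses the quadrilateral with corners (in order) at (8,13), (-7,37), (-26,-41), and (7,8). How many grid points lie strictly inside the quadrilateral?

869

Using the shoelace formula, 2A = |[8·37 − (-7)·13] + [(-7)·(-41) − (-26)·37] + [(-26)·8 − 7·(-41)] + [7·13 − 8·8]| = 1742, so the area is 871.
Along each edge there are gcd(|Δx|,|Δy|)+1 lattice points, so counting each shared vertex once the boundary has gcd(15,24) + gcd(19,78) + gcd(33,49) + gcd(1,5) = 3+1+1+1 = 6.
By Pick's theorem A = I + B/2 − 1, so I = 871 − 6/2 + 1 = 869.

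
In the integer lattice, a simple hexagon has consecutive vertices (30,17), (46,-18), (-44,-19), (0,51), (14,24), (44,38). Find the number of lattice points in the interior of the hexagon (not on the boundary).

Using the shoelace formula, 2A = |[30·(-18) − 46·17] + [46·(-19) − (-44)·(-18)] + [(-44)·51 − 0·(-19)] + [0·24 − 14·51] + [14·38 − 44·24] + [44·17 − 30·38]| = 6862, so the area is 3431.
Summing gcd(|Δx|,|Δy|) over the edges gives the boundary count: gcd(16,35) + gcd(90,1) + gcd(44,70) + gcd(14,27) + gcd(30,14) + gcd(14,21) = 1+1+2+1+2+7 = 14.
By Pick's theorem A = I + B/2 − 1, so I = 3431 − 14/2 + 1 = 3425.

3425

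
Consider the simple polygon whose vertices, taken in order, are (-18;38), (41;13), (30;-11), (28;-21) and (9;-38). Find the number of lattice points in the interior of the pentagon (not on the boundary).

Using the shoelace formula, 2A = |((-18)·13 − 41·38) + (41·(-11) − 30·13) + (30·(-21) − 28·(-11)) + (28·(-38) − 9·(-21)) + (9·38 − (-18)·(-38))| = 4172, so the area is 2086.
Along each edge there are gcd(|Δx|,|Δy|)+1 lattice points, so counting each shared vertex once the boundary has gcd(59,25) + gcd(11,24) + gcd(2,10) + gcd(19,17) + gcd(27,76) = 1+1+2+1+1 = 6.
By Pick's theorem A = I + B/2 − 1, so I = 2086 − 6/2 + 1 = 2084.

2084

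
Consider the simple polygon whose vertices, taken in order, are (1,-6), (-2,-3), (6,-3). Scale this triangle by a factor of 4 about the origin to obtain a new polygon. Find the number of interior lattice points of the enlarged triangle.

By the shoelace formula, twice the signed area is |[1·(-3) − (-2)·(-6)] + [(-2)·(-3) − 6·(-3)] + [6·(-6) − 1·(-3)]| = 24, so the area is 12.
Along each edge there are gcd(|Δx|,|Δy|)+1 lattice points, so counting each shared vertex once the boundary has gcd(3,3) + gcd(8,0) + gcd(5,3) = 3+8+1 = 12.
Scaling by 4 multiplies the area by 4² = 16 (so the new area is 192) and multiplies the boundary lattice-point count by 4, giving 48.
By Pick's theorem, the interior count of the dilated polygon is 192 − 48/2 + 1 = 169.

169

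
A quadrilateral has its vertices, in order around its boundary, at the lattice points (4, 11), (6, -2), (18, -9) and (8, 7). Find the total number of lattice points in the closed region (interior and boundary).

The shoelace formula gives twice the area as |[4·(-2) − 6·11] + [6·(-9) − 18·(-2)] + [18·7 − 8·(-9)] + [8·11 − 4·7]| = 166, so the area is 83.
Along each edge there are gcd(|Δx|,|Δy|)+1 lattice points, so counting each shared vertex once the boundary has gcd(2,13) + gcd(12,7) + gcd(10,16) + gcd(4,4) = 1+1+2+4 = 8.
Pick's theorem gives I = A − B/2 + 1 = 83 − 8/2 + 1 = 80, so the closed region contains I + B = 80 + 8 = 88 lattice points.

88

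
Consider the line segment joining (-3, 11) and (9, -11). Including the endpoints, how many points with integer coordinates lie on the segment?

3

The number of lattice points on a segment between lattice points is gcd(|Δx|,|Δy|) + 1 = gcd(12,22) + 1 = 2 + 1 = 3.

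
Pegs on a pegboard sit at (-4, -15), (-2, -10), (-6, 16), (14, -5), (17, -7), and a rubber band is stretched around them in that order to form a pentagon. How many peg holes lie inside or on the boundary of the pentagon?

290

Using the shoelace formula, 2A = |((-4)·(-10) − (-2)·(-15)) + ((-2)·16 − (-6)·(-10)) + ((-6)·(-5) − 14·16) + (14·(-7) − 17·(-5)) + (17·(-15) − (-4)·(-7))| = 572, so the area is 286.
The number of boundary lattice points is Σ gcd(|Δx|,|Δy|) = gcd(2,5) + gcd(4,26) + gcd(20,21) + gcd(3,2) + gcd(21,8) = 1+2+1+1+1 = 6.
Pick's theorem gives I = A − B/2 + 1 = 286 − 6/2 + 1 = 284, so the closed region contains I + B = 284 + 6 = 290 lattice points.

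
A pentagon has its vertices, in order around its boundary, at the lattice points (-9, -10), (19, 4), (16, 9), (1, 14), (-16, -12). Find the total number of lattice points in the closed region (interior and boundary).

382

The shoelace formula gives twice the area as |((-9)·4 − 19·(-10)) + (19·9 − 16·4) + (16·14 − 1·9) + (1·(-12) − (-16)·14) + ((-16)·(-10) − (-9)·(-12))| = 740, so the area is 370.
The number of boundary lattice points is Σ gcd(|Δx|,|Δy|) = gcd(28,14) + gcd(3,5) + gcd(15,5) + gcd(17,26) + gcd(7,2) = 14+1+5+1+1 = 22.
Pick's theorem gives I = A − B/2 + 1 = 370 − 22/2 + 1 = 360, so the closed region contains I + B = 360 + 22 = 382 lattice points.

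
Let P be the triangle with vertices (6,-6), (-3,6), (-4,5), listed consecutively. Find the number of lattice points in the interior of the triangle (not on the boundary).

Using the shoelace formula, 2A = |[6·6 − (-3)·(-6)] + [(-3)·5 − (-4)·6] + [(-4)·(-6) − 6·5]| = 21, so the area is 21/2.
Along each edge there are gcd(|Δx|,|Δy|)+1 lattice points, so counting each shared vertex once the boundary has gcd(9,12) + gcd(1,1) + gcd(10,11) = 3+1+1 = 5.
Pick's theorem gives I = A − B/2 + 1 = 21/2 − 5/2 + 1 = 9.

9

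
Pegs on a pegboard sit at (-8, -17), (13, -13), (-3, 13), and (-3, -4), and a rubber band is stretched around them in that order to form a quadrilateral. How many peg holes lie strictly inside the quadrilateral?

253

The shoelace formula gives twice the area as |((-8)·(-13) − 13·(-17)) + (13·13 − (-3)·(-13)) + ((-3)·(-4) − (-3)·13) + ((-3)·(-17) − (-8)·(-4))| = 525, so the area is 262.5.
Along each edge there are gcd(|Δx|,|Δy|)+1 lattice points, so counting each shared vertex once the boundary has gcd(21,4) + gcd(16,26) + gcd(0,17) + gcd(5,13) = 1+2+17+1 = 21.
By Pick's theorem A = I + B/2 − 1, so I = 262.5 − 21/2 + 1 = 253.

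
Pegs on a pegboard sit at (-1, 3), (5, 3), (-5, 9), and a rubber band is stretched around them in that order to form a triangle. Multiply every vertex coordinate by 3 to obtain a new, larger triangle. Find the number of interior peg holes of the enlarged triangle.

The shoelace formula gives twice the area as |((-1)·3 − 5·3) + (5·9 − (-5)·3) + ((-5)·3 − (-1)·9)| = 36, so the area is 18.
Along each edge there are gcd(|Δx|,|Δy|)+1 lattice points, so counting each shared vertex once the boundary has gcd(6,0) + gcd(10,6) + gcd(4,6) = 6+2+2 = 10.
Scaling by 3 multiplies the area by 3² = 9 (so the new area is 162) and multiplies the boundary lattice-point count by 3, giving 30.
By Pick's theorem, the interior count of the dilated polygon is 162 − 30/2 + 1 = 148.

148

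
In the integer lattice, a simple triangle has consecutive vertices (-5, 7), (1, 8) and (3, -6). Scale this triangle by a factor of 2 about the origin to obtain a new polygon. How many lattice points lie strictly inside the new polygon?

169

The shoelace formula gives twice the area as |[(-5)·8 − 1·7] + [1·(-6) − 3·8] + [3·7 − (-5)·(-6)]| = 86, so the area is 43.
The number of boundary lattice points is Σ gcd(|Δx|,|Δy|) = gcd(6,1) + gcd(2,14) + gcd(8,13) = 1+2+1 = 4.
Scaling by 2 multiplies the area by 2² = 4 (so the new area is 172) and multiplies the boundary lattice-point count by 2, giving 8.
By Pick's theorem, the interior count of the dilated polygon is 172 − 8/2 + 1 = 169.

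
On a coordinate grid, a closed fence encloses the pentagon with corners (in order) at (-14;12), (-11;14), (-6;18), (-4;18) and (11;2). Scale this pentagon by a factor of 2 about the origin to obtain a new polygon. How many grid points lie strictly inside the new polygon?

Using the shoelace formula, 2A = |[(-14)·14 − (-11)·12] + [(-11)·18 − (-6)·14] + [(-6)·18 − (-4)·18] + [(-4)·2 − 11·18] + [11·12 − (-14)·2]| = 260, so the area is 130.
Summing gcd(|Δx|,|Δy|) over the edges gives the boundary count: gcd(3,2) + gcd(5,4) + gcd(2,0) + gcd(15,16) + gcd(25,10) = 1+1+2+1+5 = 10.
Scaling by 2 multiplies the area by 2² = 4 (so the new area is 520) and multiplies the boundary lattice-point count by 2, giving 20.
By Pick's theorem, the interior count of the dilated polygon is 520 − 20/2 + 1 = 511.

511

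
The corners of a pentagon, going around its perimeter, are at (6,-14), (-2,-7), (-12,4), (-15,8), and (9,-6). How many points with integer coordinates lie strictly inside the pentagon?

The shoelace formula gives twice the area as |[6·(-7) − (-2)·(-14)] + [(-2)·4 − (-12)·(-7)] + [(-12)·8 − (-15)·4] + [(-15)·(-6) − 9·8] + [9·(-14) − 6·(-6)]| = 270, so the area is 135.
Summing gcd(|Δx|,|Δy|) over the edges gives the boundary count: gcd(8,7) + gcd(10,11) + gcd(3,4) + gcd(24,14) + gcd(3,8) = 1+1+1+2+1 = 6.
By Pick's theorem A = I + B/2 − 1, so I = 135 − 6/2 + 1 = 133.

133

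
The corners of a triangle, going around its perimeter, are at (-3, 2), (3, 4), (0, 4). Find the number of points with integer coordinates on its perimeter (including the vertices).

Along each edge there are gcd(|Δx|,|Δy|)+1 lattice points, so counting each shared vertex once the boundary has gcd(6,2) + gcd(3,0) + gcd(3,2) = 2+3+1 = 6.

6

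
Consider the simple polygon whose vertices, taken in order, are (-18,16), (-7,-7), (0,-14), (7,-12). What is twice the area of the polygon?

The shoelace formula gives twice the area as |[(-18)·(-7) − (-7)·16] + [(-7)·(-14) − 0·(-7)] + [0·(-12) − 7·(-14)] + [7·16 − (-18)·(-12)]| = 330, so the area is 165.

330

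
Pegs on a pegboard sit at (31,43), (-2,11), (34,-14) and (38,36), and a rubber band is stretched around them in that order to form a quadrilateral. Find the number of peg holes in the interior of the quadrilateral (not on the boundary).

By the shoelace formula, twice the signed area is |(31·11 − (-2)·43) + ((-2)·(-14) − 34·11) + (34·36 − 38·(-14)) + (38·43 − 31·36)| = 2355, so the area is 1177.5.
The number of boundary lattice points is Σ gcd(|Δx|,|Δy|) = gcd(33,32) + gcd(36,25) + gcd(4,50) + gcd(7,7) = 1+1+2+7 = 11.
Pick's theorem gives I = A − B/2 + 1 = 1177.5 − 11/2 + 1 = 1173.

1173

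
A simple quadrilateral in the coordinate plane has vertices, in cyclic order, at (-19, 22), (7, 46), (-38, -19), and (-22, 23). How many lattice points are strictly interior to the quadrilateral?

372

By the shoelace formula, twice the signed area is |[(-19)·46 − 7·22] + [7·(-19) − (-38)·46] + [(-38)·23 − (-22)·(-19)] + [(-22)·22 − (-19)·23]| = 752, so the area is 376.
The number of boundary lattice points is Σ gcd(|Δx|,|Δy|) = gcd(26,24) + gcd(45,65) + gcd(16,42) + gcd(3,1) = 2+5+2+1 = 10.
Pick's theorem gives I = A − B/2 + 1 = 376 − 10/2 + 1 = 372.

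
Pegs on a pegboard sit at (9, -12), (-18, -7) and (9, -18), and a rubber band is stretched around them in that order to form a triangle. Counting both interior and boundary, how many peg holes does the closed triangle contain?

Using the shoelace formula, 2A = |(9·(-7) − (-18)·(-12)) + ((-18)·(-18) − 9·(-7)) + (9·(-12) − 9·(-18))| = 162, so the area is 81.
Summing gcd(|Δx|,|Δy|) over the edges gives the boundary count: gcd(27,5) + gcd(27,11) + gcd(0,6) = 1+1+6 = 8.
Pick's theorem gives I = A − B/2 + 1 = 81 − 8/2 + 1 = 78, so the closed region contains I + B = 78 + 8 = 86 lattice points.

86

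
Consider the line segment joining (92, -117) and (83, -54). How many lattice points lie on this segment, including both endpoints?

10

The number of lattice points on a segment between lattice points is gcd(|Δx|,|Δy|) + 1 = gcd(9,63) + 1 = 9 + 1 = 10.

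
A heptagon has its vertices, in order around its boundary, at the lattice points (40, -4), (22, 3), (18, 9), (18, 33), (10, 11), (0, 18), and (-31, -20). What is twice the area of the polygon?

2314

The shoelace formula gives twice the area as |[40·3 − 22·(-4)] + [22·9 − 18·3] + [18·33 − 18·9] + [18·11 − 10·33] + [10·18 − 0·11] + [0·(-20) − (-31)·18] + [(-31)·(-4) − 40·(-20)]| = 2314, so the area is 1157.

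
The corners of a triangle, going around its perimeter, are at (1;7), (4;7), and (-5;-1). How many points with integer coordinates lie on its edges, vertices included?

6

Summing gcd(|Δx|,|Δy|) over the edges gives the boundary count: gcd(3,0) + gcd(9,8) + gcd(6,8) = 3+1+2 = 6.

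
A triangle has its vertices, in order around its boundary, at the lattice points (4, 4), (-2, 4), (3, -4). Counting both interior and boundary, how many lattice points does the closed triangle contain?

29

The shoelace formula gives twice the area as |[4·4 − (-2)·4] + [(-2)·(-4) − 3·4] + [3·4 − 4·(-4)]| = 48, so the area is 24.
The number of boundary lattice points is Σ gcd(|Δx|,|Δy|) = gcd(6,0) + gcd(5,8) + gcd(1,8) = 6+1+1 = 8.
Pick's theorem gives I = A − B/2 + 1 = 24 − 8/2 + 1 = 21, so the closed region contains I + B = 21 + 8 = 29 lattice points.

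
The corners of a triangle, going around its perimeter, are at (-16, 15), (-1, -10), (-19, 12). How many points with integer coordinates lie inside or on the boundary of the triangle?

By the shoelace formula, twice the signed area is |[(-16)·(-10) − (-1)·15] + [(-1)·12 − (-19)·(-10)] + [(-19)·15 − (-16)·12]| = 120, so the area is 60.
Summing gcd(|Δx|,|Δy|) over the edges gives the boundary count: gcd(15,25) + gcd(18,22) + gcd(3,3) = 5+2+3 = 10.
Pick's theorem gives I = A − B/2 + 1 = 60 − 10/2 + 1 = 56, so the closed region contains I + B = 56 + 10 = 66 lattice points.

66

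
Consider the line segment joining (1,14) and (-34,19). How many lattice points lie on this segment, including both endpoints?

6

The number of lattice points on a segment between lattice points is gcd(|Δx|,|Δy|) + 1 = gcd(35,5) + 1 = 5 + 1 = 6.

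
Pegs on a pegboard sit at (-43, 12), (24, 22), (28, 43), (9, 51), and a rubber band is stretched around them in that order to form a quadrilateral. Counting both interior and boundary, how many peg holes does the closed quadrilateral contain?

1271

Using the shoelace formula, 2A = |((-43)·22 − 24·12) + (24·43 − 28·22) + (28·51 − 9·43) + (9·12 − (-43)·51)| = 2524, so the area is 1262.
Summing gcd(|Δx|,|Δy|) over the edges gives the boundary count: gcd(67,10) + gcd(4,21) + gcd(19,8) + gcd(52,39) = 1+1+1+13 = 16.
Pick's theorem gives I = A − B/2 + 1 = 1262 − 16/2 + 1 = 1255, so the closed region contains I + B = 1255 + 16 = 1271 lattice points.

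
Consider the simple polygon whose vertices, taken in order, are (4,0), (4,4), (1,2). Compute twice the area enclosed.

The shoelace formula gives twice the area as |[4·4 − 4·0] + [4·2 − 1·4] + [1·0 − 4·2]| = 12, so the area is 6.

12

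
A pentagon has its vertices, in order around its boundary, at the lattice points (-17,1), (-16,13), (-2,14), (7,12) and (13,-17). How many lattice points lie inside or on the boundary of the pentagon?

544

The shoelace formula gives twice the area as |[(-17)·13 − (-16)·1] + [(-16)·14 − (-2)·13] + [(-2)·12 − 7·14] + [7·(-17) − 13·12] + [13·1 − (-17)·(-17)]| = 1076, so the area is 538.
Along each edge there are gcd(|Δx|,|Δy|)+1 lattice points, so counting each shared vertex once the boundary has gcd(1,12) + gcd(14,1) + gcd(9,2) + gcd(6,29) + gcd(30,18) = 1+1+1+1+6 = 10.
Pick's theorem gives I = A − B/2 + 1 = 538 − 10/2 + 1 = 534, so the closed region contains I + B = 534 + 10 = 544 lattice points.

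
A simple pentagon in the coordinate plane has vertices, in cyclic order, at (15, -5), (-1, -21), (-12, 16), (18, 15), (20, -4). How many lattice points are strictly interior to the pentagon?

725

Using the shoelace formula, 2A = |(15·(-21) − (-1)·(-5)) + ((-1)·16 − (-12)·(-21)) + ((-12)·15 − 18·16) + (18·(-4) − 20·15) + (20·(-5) − 15·(-4))| = 1468, so the area is 734.
Along each edge there are gcd(|Δx|,|Δy|)+1 lattice points, so counting each shared vertex once the boundary has gcd(16,16) + gcd(11,37) + gcd(30,1) + gcd(2,19) + gcd(5,1) = 16+1+1+1+1 = 20.
Pick's theorem gives I = A − B/2 + 1 = 734 − 20/2 + 1 = 725.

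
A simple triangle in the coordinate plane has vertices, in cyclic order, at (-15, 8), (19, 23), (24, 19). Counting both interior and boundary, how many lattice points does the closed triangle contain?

The shoelace formula gives twice the area as |((-15)·23 − 19·8) + (19·19 − 24·23) + (24·8 − (-15)·19)| = 211, so the area is 105.5.
Along each edge there are gcd(|Δx|,|Δy|)+1 lattice points, so counting each shared vertex once the boundary has gcd(34,15) + gcd(5,4) + gcd(39,11) = 1+1+1 = 3.
Pick's theorem gives I = A − B/2 + 1 = 105.5 − 3/2 + 1 = 105, so the closed region contains I + B = 105 + 3 = 108 lattice points.

108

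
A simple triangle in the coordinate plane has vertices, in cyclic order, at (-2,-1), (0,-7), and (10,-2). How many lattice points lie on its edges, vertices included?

Summing gcd(|Δx|,|Δy|) over the edges gives the boundary count: gcd(2,6) + gcd(10,5) + gcd(12,1) = 2+5+1 = 8.

8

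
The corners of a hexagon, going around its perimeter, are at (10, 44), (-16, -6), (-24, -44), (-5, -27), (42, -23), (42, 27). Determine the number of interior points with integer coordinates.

3252

By the shoelace formula, twice the signed area is |(10·(-6) − (-16)·44) + ((-16)·(-44) − (-24)·(-6)) + ((-24)·(-27) − (-5)·(-44)) + ((-5)·(-23) − 42·(-27)) + (42·27 − 42·(-23)) + (42·44 − 10·27)| = 6559, so the area is 3279.5.
Along each edge there are gcd(|Δx|,|Δy|)+1 lattice points, so counting each shared vertex once the boundary has gcd(26,50) + gcd(8,38) + gcd(19,17) + gcd(47,4) + gcd(0,50) + gcd(32,17) = 2+2+1+1+50+1 = 57.
Pick's theorem gives I = A − B/2 + 1 = 3279.5 − 57/2 + 1 = 3252.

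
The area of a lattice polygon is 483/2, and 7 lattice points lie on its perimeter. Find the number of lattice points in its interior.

239

Pick's theorem A = I + B/2 − 1 rearranges to I = A − B/2 + 1 = 483/2 − 7/2 + 1 = 239.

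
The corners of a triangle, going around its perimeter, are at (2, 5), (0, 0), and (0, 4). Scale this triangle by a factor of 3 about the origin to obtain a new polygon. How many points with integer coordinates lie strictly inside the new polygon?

By the shoelace formula, twice the signed area is |[2·0 − 0·5] + [0·4 − 0·0] + [0·5 − 2·4]| = 8, so the area is 4.
Summing gcd(|Δx|,|Δy|) over the edges gives the boundary count: gcd(2,5) + gcd(0,4) + gcd(2,1) = 1+4+1 = 6.
Scaling by 3 multiplies the area by 3² = 9 (so the new area is 36) and multiplies the boundary lattice-point count by 3, giving 18.
By Pick's theorem, the interior count of the dilated polygon is 36 − 18/2 + 1 = 28.

28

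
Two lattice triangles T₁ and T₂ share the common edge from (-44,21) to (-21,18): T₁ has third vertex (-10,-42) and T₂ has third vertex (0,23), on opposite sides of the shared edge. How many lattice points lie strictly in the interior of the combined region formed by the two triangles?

The union is the simple quadrilateral with vertices (-44,21), (-10,-42), (-21,18), (0,23) in order.
The shoelace formula gives twice the area as |[(-44)·(-42) − (-10)·21] + [(-10)·18 − (-21)·(-42)] + [(-21)·23 − 0·18] + [0·21 − (-44)·23]| = 1525, so the area is 762.5.
Along each edge there are gcd(|Δx|,|Δy|)+1 lattice points, so counting each shared vertex once the boundary has gcd(34,63) + gcd(11,60) + gcd(21,5) + gcd(44,2) = 1+1+1+2 = 5.
By Pick's theorem I = A − B/2 + 1 = 762.5 − 5/2 + 1 = 761.

761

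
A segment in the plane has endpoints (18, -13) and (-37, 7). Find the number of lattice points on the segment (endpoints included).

6

The number of lattice points on a segment between lattice points is gcd(|Δx|,|Δy|) + 1 = gcd(55,20) + 1 = 5 + 1 = 6.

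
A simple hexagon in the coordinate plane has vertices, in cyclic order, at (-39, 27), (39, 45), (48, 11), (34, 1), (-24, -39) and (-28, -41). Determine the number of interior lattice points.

4309

Using the shoelace formula, 2A = |((-39)·45 − 39·27) + (39·11 − 48·45) + (48·1 − 34·11) + (34·(-39) − (-24)·1) + ((-24)·(-41) − (-28)·(-39)) + ((-28)·27 − (-39)·(-41))| = 8630, so the area is 4315.
The number of boundary lattice points is Σ gcd(|Δx|,|Δy|) = gcd(78,18) + gcd(9,34) + gcd(14,10) + gcd(58,40) + gcd(4,2) + gcd(11,68) = 6+1+2+2+2+1 = 14.
Pick's theorem gives I = A − B/2 + 1 = 4315 − 14/2 + 1 = 4309.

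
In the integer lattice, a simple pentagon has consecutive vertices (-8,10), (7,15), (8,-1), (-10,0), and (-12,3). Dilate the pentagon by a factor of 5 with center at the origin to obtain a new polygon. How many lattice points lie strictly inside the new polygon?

5641

By the shoelace formula, twice the signed area is |((-8)·15 − 7·10) + (7·(-1) − 8·15) + (8·0 − (-10)·(-1)) + ((-10)·3 − (-12)·0) + ((-12)·10 − (-8)·3)| = 453, so the area is 226.5.
Summing gcd(|Δx|,|Δy|) over the edges gives the boundary count: gcd(15,5) + gcd(1,16) + gcd(18,1) + gcd(2,3) + gcd(4,7) = 5+1+1+1+1 = 9.
Scaling by 5 multiplies the area by 5² = 25 (so the new area is 5662.5) and multiplies the boundary lattice-point count by 5, giving 45.
By Pick's theorem, the interior count of the dilated polygon is 5662.5 − 45/2 + 1 = 5641.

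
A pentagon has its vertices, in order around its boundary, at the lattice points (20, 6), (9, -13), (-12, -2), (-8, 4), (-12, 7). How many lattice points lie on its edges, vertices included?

6

The number of boundary lattice points is Σ gcd(|Δx|,|Δy|) = gcd(11,19) + gcd(21,11) + gcd(4,6) + gcd(4,3) + gcd(32,1) = 1+1+2+1+1 = 6.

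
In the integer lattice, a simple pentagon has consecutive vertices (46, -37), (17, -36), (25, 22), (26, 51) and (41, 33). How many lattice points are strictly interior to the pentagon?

By the shoelace formula, twice the signed area is |(46·(-36) − 17·(-37)) + (17·22 − 25·(-36)) + (25·51 − 26·22) + (26·33 − 41·51) + (41·(-37) − 46·33)| = 3318, so the area is 1659.
Along each edge there are gcd(|Δx|,|Δy|)+1 lattice points, so counting each shared vertex once the boundary has gcd(29,1) + gcd(8,58) + gcd(1,29) + gcd(15,18) + gcd(5,70) = 1+2+1+3+5 = 12.
Pick's theorem gives I = A − B/2 + 1 = 1659 − 12/2 + 1 = 1654.

1654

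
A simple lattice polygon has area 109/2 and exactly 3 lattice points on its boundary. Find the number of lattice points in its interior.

54

Pick's theorem A = I + B/2 − 1 rearranges to I = A − B/2 + 1 = 109/2 − 3/2 + 1 = 54.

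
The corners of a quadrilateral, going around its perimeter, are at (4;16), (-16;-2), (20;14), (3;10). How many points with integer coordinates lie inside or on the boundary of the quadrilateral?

120

By the shoelace formula, twice the signed area is |[4·(-2) − (-16)·16] + [(-16)·14 − 20·(-2)] + [20·10 − 3·14] + [3·16 − 4·10]| = 230, so the area is 115.
The number of boundary lattice points is Σ gcd(|Δx|,|Δy|) = gcd(20,18) + gcd(36,16) + gcd(17,4) + gcd(1,6) = 2+4+1+1 = 8.
Pick's theorem gives I = A − B/2 + 1 = 115 − 8/2 + 1 = 112, so the closed region contains I + B = 112 + 8 = 120 lattice points.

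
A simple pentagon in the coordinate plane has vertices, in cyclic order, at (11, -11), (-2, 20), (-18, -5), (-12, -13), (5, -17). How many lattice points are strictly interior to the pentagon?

The shoelace formula gives twice the area as |[11·20 − (-2)·(-11)] + [(-2)·(-5) − (-18)·20] + [(-18)·(-13) − (-12)·(-5)] + [(-12)·(-17) − 5·(-13)] + [5·(-11) − 11·(-17)]| = 1143, so the area is 571.5.
Along each edge there are gcd(|Δx|,|Δy|)+1 lattice points, so counting each shared vertex once the boundary has gcd(13,31) + gcd(16,25) + gcd(6,8) + gcd(17,4) + gcd(6,6) = 1+1+2+1+6 = 11.
Pick's theorem gives I = A − B/2 + 1 = 571.5 − 11/2 + 1 = 567.

567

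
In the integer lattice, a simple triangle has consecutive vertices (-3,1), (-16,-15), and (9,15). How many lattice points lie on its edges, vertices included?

8

The number of boundary lattice points is Σ gcd(|Δx|,|Δy|) = gcd(13,16) + gcd(25,30) + gcd(12,14) = 1+5+2 = 8.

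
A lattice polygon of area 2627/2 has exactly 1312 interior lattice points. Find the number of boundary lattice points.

Pick's theorem gives A = I + B/2 − 1, so B = 2(A − I + 1) = 2(2627/2 − 1312 + 1) = 5.

5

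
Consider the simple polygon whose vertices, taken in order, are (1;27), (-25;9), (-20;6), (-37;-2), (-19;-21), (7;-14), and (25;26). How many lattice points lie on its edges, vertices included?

9

Along each edge there are gcd(|Δx|,|Δy|)+1 lattice points, so counting each shared vertex once the boundary has gcd(26,18) + gcd(5,3) + gcd(17,8) + gcd(18,19) + gcd(26,7) + gcd(18,40) + gcd(24,1) = 2+1+1+1+1+2+1 = 9.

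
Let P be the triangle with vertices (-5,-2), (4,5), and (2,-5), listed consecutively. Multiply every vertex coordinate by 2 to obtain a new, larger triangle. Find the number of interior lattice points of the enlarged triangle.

149

Using the shoelace formula, 2A = |[(-5)·5 − 4·(-2)] + [4·(-5) − 2·5] + [2·(-2) − (-5)·(-5)]| = 76, so the area is 38.
The number of boundary lattice points is Σ gcd(|Δx|,|Δy|) = gcd(9,7) + gcd(2,10) + gcd(7,3) = 1+2+1 = 4.
Scaling by 2 multiplies the area by 2² = 4 (so the new area is 152) and multiplies the boundary lattice-point count by 2, giving 8.
By Pick's theorem, the interior count of the dilated polygon is 152 − 8/2 + 1 = 149.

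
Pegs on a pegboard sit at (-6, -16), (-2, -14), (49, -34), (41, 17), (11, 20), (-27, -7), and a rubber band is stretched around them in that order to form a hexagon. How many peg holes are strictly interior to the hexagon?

2255

The shoelace formula gives twice the area as |((-6)·(-14) − (-2)·(-16)) + ((-2)·(-34) − 49·(-14)) + (49·17 − 41·(-34)) + (41·20 − 11·17) + (11·(-7) − (-27)·20) + ((-27)·(-16) − (-6)·(-7))| = 4519, so the area is 4519/2.
The number of boundary lattice points is Σ gcd(|Δx|,|Δy|) = gcd(4,2) + gcd(51,20) + gcd(8,51) + gcd(30,3) + gcd(38,27) + gcd(21,9) = 2+1+1+3+1+3 = 11.
Pick's theorem gives I = A − B/2 + 1 = 4519/2 − 11/2 + 1 = 2255.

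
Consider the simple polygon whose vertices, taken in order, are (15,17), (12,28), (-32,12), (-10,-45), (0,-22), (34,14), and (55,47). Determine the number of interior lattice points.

Using the shoelace formula, 2A = |(15·28 − 12·17) + (12·12 − (-32)·28) + ((-32)·(-45) − (-10)·12) + ((-10)·(-22) − 0·(-45)) + (0·14 − 34·(-22)) + (34·47 − 55·14) + (55·17 − 15·47)| = 4842, so the area is 2421.
Along each edge there are gcd(|Δx|,|Δy|)+1 lattice points, so counting each shared vertex once the boundary has gcd(3,11) + gcd(44,16) + gcd(22,57) + gcd(10,23) + gcd(34,36) + gcd(21,33) + gcd(40,30) = 1+4+1+1+2+3+10 = 22.
Pick's theorem gives I = A − B/2 + 1 = 2421 − 22/2 + 1 = 2411.

2411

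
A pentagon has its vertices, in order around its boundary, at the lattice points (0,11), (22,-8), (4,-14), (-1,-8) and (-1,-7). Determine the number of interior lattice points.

By the shoelace formula, twice the signed area is |[0·(-8) − 22·11] + [22·(-14) − 4·(-8)] + [4·(-8) − (-1)·(-14)] + [(-1)·(-7) − (-1)·(-8)] + [(-1)·11 − 0·(-7)]| = 576, so the area is 288.
Summing gcd(|Δx|,|Δy|) over the edges gives the boundary count: gcd(22,19) + gcd(18,6) + gcd(5,6) + gcd(0,1) + gcd(1,18) = 1+6+1+1+1 = 10.
By Pick's theorem A = I + B/2 − 1, so I = 288 − 10/2 + 1 = 284.

284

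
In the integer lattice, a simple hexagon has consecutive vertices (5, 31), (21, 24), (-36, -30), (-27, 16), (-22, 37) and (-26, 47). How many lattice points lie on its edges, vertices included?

Along each edge there are gcd(|Δx|,|Δy|)+1 lattice points, so counting each shared vertex once the boundary has gcd(16,7) + gcd(57,54) + gcd(9,46) + gcd(5,21) + gcd(4,10) + gcd(31,16) = 1+3+1+1+2+1 = 9.

9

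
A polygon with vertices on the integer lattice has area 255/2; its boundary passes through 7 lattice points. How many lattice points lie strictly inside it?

Pick's theorem A = I + B/2 − 1 rearranges to I = A − B/2 + 1 = 255/2 − 7/2 + 1 = 125.

125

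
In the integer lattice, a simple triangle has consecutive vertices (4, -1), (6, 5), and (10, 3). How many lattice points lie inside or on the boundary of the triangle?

By the shoelace formula, twice the signed area is |[4·5 − 6·(-1)] + [6·3 − 10·5] + [10·(-1) − 4·3]| = 28, so the area is 14.
Along each edge there are gcd(|Δx|,|Δy|)+1 lattice points, so counting each shared vertex once the boundary has gcd(2,6) + gcd(4,2) + gcd(6,4) = 2+2+2 = 6.
Pick's theorem gives I = A − B/2 + 1 = 14 − 6/2 + 1 = 12, so the closed region contains I + B = 12 + 6 = 18 lattice points.

18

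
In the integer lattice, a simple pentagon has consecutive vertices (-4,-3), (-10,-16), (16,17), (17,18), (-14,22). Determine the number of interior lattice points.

The shoelace formula gives twice the area as |((-4)·(-16) − (-10)·(-3)) + ((-10)·17 − 16·(-16)) + (16·18 − 17·17) + (17·22 − (-14)·18) + ((-14)·(-3) − (-4)·22)| = 875, so the area is 437.5.
The number of boundary lattice points is Σ gcd(|Δx|,|Δy|) = gcd(6,13) + gcd(26,33) + gcd(1,1) + gcd(31,4) + gcd(10,25) = 1+1+1+1+5 = 9.
By Pick's theorem A = I + B/2 − 1, so I = 437.5 − 9/2 + 1 = 434.

434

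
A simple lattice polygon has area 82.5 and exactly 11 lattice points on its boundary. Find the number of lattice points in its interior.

78

Pick's theorem A = I + B/2 − 1 rearranges to I = A − B/2 + 1 = 82.5 − 11/2 + 1 = 78.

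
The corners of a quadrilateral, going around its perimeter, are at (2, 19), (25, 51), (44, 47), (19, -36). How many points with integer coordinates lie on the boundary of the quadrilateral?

Along each edge there are gcd(|Δx|,|Δy|)+1 lattice points, so counting each shared vertex once the boundary has gcd(23,32) + gcd(19,4) + gcd(25,83) + gcd(17,55) = 1+1+1+1 = 4.

4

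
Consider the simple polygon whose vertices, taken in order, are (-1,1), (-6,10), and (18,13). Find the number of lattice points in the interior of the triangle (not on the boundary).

114

Using the shoelace formula, 2A = |[(-1)·10 − (-6)·1] + [(-6)·13 − 18·10] + [18·1 − (-1)·13]| = 231, so the area is 231/2.
Summing gcd(|Δx|,|Δy|) over the edges gives the boundary count: gcd(5,9) + gcd(24,3) + gcd(19,12) = 1+3+1 = 5.
By Pick's theorem A = I + B/2 − 1, so I = 231/2 − 5/2 + 1 = 114.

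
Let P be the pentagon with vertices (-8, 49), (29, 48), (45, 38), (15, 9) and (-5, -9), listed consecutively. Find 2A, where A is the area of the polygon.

Using the shoelace formula, 2A = |((-8)·48 − 29·49) + (29·38 − 45·48) + (45·9 − 15·38) + (15·(-9) − (-5)·9) + ((-5)·49 − (-8)·(-9))| = 3435, so the area is 1717.5.

3435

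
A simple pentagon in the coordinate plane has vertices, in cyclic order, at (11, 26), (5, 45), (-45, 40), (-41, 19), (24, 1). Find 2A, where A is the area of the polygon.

3491

Using the shoelace formula, 2A = |(11·45 − 5·26) + (5·40 − (-45)·45) + ((-45)·19 − (-41)·40) + ((-41)·1 − 24·19) + (24·26 − 11·1)| = 3491, so the area is 3491/2.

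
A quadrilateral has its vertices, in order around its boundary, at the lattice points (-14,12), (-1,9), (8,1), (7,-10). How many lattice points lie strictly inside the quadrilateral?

The shoelace formula gives twice the area as |((-14)·9 − (-1)·12) + ((-1)·1 − 8·9) + (8·(-10) − 7·1) + (7·12 − (-14)·(-10))| = 330, so the area is 165.
The number of boundary lattice points is Σ gcd(|Δx|,|Δy|) = gcd(13,3) + gcd(9,8) + gcd(1,11) + gcd(21,22) = 1+1+1+1 = 4.
Pick's theorem gives I = A − B/2 + 1 = 165 − 4/2 + 1 = 164.

164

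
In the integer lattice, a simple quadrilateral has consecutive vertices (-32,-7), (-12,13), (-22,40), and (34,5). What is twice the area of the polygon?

2242

By the shoelace formula, twice the signed area is |((-32)·13 − (-12)·(-7)) + ((-12)·40 − (-22)·13) + ((-22)·5 − 34·40) + (34·(-7) − (-32)·5)| = 2242, so the area is 1121.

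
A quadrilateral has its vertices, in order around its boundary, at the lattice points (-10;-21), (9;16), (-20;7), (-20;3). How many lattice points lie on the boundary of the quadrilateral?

The number of boundary lattice points is Σ gcd(|Δx|,|Δy|) = gcd(19,37) + gcd(29,9) + gcd(0,4) + gcd(10,24) = 1+1+4+2 = 8.

8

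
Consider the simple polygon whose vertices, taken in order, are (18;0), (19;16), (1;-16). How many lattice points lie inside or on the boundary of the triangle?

By the shoelace formula, twice the signed area is |[18·16 − 19·0] + [19·(-16) − 1·16] + [1·0 − 18·(-16)]| = 256, so the area is 128.
Summing gcd(|Δx|,|Δy|) over the edges gives the boundary count: gcd(1,16) + gcd(18,32) + gcd(17,16) = 1+2+1 = 4.
Pick's theorem gives I = A − B/2 + 1 = 128 − 4/2 + 1 = 127, so the closed region contains I + B = 127 + 4 = 131 lattice points.

131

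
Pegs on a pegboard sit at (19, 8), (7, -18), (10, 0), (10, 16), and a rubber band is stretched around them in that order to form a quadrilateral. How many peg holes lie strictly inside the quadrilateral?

131

By the shoelace formula, twice the signed area is |(19·(-18) − 7·8) + (7·0 − 10·(-18)) + (10·16 − 10·0) + (10·8 − 19·16)| = 282, so the area is 141.
Along each edge there are gcd(|Δx|,|Δy|)+1 lattice points, so counting each shared vertex once the boundary has gcd(12,26) + gcd(3,18) + gcd(0,16) + gcd(9,8) = 2+3+16+1 = 22.
By Pick's theorem A = I + B/2 − 1, so I = 141 − 22/2 + 1 = 131.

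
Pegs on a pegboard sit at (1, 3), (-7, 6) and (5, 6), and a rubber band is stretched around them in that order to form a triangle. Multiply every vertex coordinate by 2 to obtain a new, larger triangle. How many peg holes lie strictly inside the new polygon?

The shoelace formula gives twice the area as |(1·6 − (-7)·3) + ((-7)·6 − 5·6) + (5·3 − 1·6)| = 36, so the area is 18.
Along each edge there are gcd(|Δx|,|Δy|)+1 lattice points, so counting each shared vertex once the boundary has gcd(8,3) + gcd(12,0) + gcd(4,3) = 1+12+1 = 14.
Scaling by 2 multiplies the area by 2² = 4 (so the new area is 72) and multiplies the boundary lattice-point count by 2, giving 28.
By Pick's theorem, the interior count of the dilated polygon is 72 − 28/2 + 1 = 59.

59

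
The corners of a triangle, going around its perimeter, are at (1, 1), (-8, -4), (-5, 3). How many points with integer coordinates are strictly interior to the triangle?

23

The shoelace formula gives twice the area as |(1·(-4) − (-8)·1) + ((-8)·3 − (-5)·(-4)) + ((-5)·1 − 1·3)| = 48, so the area is 24.
Summing gcd(|Δx|,|Δy|) over the edges gives the boundary count: gcd(9,5) + gcd(3,7) + gcd(6,2) = 1+1+2 = 4.
By Pick's theorem A = I + B/2 − 1, so I = 24 − 4/2 + 1 = 23.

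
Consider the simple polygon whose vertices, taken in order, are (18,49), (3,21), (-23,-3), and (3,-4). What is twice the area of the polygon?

1025

Using the shoelace formula, 2A = |(18·21 − 3·49) + (3·(-3) − (-23)·21) + ((-23)·(-4) − 3·(-3)) + (3·49 − 18·(-4))| = 1025, so the area is 512.5.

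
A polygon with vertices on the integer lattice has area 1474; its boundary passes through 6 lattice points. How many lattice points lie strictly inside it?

1472

Pick's theorem A = I + B/2 − 1 rearranges to I = A − B/2 + 1 = 1474 − 6/2 + 1 = 1472.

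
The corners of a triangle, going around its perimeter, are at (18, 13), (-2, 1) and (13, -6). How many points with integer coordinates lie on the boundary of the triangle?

6

The number of boundary lattice points is Σ gcd(|Δx|,|Δy|) = gcd(20,12) + gcd(15,7) + gcd(5,19) = 4+1+1 = 6.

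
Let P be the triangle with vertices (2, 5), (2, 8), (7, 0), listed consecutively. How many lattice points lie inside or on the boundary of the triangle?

The shoelace formula gives twice the area as |(2·8 − 2·5) + (2·0 − 7·8) + (7·5 − 2·0)| = 15, so the area is 7.5.
Summing gcd(|Δx|,|Δy|) over the edges gives the boundary count: gcd(0,3) + gcd(5,8) + gcd(5,5) = 3+1+5 = 9.
Pick's theorem gives I = A − B/2 + 1 = 7.5 − 9/2 + 1 = 4, so the closed region contains I + B = 4 + 9 = 13 lattice points.

13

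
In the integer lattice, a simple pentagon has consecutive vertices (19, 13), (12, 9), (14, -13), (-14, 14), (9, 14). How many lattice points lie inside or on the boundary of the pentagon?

The shoelace formula gives twice the area as |[19·9 − 12·13] + [12·(-13) − 14·9] + [14·14 − (-14)·(-13)] + [(-14)·14 − 9·14] + [9·13 − 19·14]| = 724, so the area is 362.
Summing gcd(|Δx|,|Δy|) over the edges gives the boundary count: gcd(7,4) + gcd(2,22) + gcd(28,27) + gcd(23,0) + gcd(10,1) = 1+2+1+23+1 = 28.
Pick's theorem gives I = A − B/2 + 1 = 362 − 28/2 + 1 = 349, so the closed region contains I + B = 349 + 28 = 377 lattice points.

377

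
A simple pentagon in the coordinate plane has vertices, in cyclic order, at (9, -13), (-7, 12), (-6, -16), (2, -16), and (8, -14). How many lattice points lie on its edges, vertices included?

13

Along each edge there are gcd(|Δx|,|Δy|)+1 lattice points, so counting each shared vertex once the boundary has gcd(16,25) + gcd(1,28) + gcd(8,0) + gcd(6,2) + gcd(1,1) = 1+1+8+2+1 = 13.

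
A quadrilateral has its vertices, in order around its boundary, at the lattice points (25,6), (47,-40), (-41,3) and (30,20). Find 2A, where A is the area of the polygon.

4011

Using the shoelace formula, 2A = |[25·(-40) − 47·6] + [47·3 − (-41)·(-40)] + [(-41)·20 − 30·3] + [30·6 − 25·20]| = 4011, so the area is 4011/2.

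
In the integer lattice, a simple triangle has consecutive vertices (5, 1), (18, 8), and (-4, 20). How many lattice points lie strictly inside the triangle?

The shoelace formula gives twice the area as |[5·8 − 18·1] + [18·20 − (-4)·8] + [(-4)·1 − 5·20]| = 310, so the area is 155.
Along each edge there are gcd(|Δx|,|Δy|)+1 lattice points, so counting each shared vertex once the boundary has gcd(13,7) + gcd(22,12) + gcd(9,19) = 1+2+1 = 4.
By Pick's theorem A = I + B/2 − 1, so I = 155 − 4/2 + 1 = 154.

154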